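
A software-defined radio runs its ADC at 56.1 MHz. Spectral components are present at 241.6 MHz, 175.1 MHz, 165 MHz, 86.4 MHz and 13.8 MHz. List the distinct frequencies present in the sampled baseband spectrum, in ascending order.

fs/2 = 28.05 MHz.
241.6 MHz mod fs = 17.2 MHz.
17.2 MHz ≤ fs/2 = 28.05 MHz, appears at 17.2 MHz.
175.1 MHz mod fs = 6.8 MHz.
6.8 MHz ≤ fs/2 = 28.05 MHz, appears at 6.8 MHz.
165 MHz mod fs = 52.8 MHz.
52.8 MHz > fs/2 = 28.05 MHz, folds to fs − 52.8 MHz = 3.3 MHz.
86.4 MHz mod fs = 30.3 MHz.
30.3 MHz > fs/2 = 28.05 MHz, folds to fs − 30.3 MHz = 25.8 MHz.
13.8 MHz ≤ fs/2 = 28.05 MHz, passes unchanged.
Distinct values: {3.3 MHz, 6.8 MHz, 13.8 MHz, 17.2 MHz, 25.8 MHz}.

3.3 MHz, 6.8 MHz, 13.8 MHz, 17.2 MHz, 25.8 MHz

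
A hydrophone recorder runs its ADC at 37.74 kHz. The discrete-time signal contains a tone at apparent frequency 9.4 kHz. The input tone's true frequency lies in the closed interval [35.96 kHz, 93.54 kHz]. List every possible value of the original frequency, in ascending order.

Frequencies that alias to 9.4 kHz are k·fs ± 9.4 kHz for integer k ≥ 0.
k=0: 9.4 kHz.
k=1: 28.34 kHz, 47.14 kHz.
k=2: 66.08 kHz, 84.88 kHz.
k=3: 103.82 kHz, 122.62 kHz.
Within [35.96 kHz, 93.54 kHz]: 47.14 kHz, 66.08 kHz, 84.88 kHz.

47.14 kHz, 66.08 kHz, 84.88 kHz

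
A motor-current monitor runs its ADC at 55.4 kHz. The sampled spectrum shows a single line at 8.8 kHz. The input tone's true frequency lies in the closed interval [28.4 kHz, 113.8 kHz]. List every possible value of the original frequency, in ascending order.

46.6 kHz, 64.2 kHz, 102 kHz

Frequencies that alias to 8.8 kHz are k·fs ± 8.8 kHz for integer k ≥ 0.
k=0: 8.8 kHz.
k=1: 46.6 kHz, 64.2 kHz.
k=2: 102 kHz, 119.6 kHz.
k=3: 157.4 kHz, 175 kHz.
Within [28.4 kHz, 113.8 kHz]: 46.6 kHz, 64.2 kHz, 102 kHz.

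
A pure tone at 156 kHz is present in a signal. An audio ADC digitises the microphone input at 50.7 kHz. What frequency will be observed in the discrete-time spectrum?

3.9 kHz

156 kHz mod fs = 3.9 kHz.
3.9 kHz ≤ fs/2 = 25.35 kHz, appears at 3.9 kHz.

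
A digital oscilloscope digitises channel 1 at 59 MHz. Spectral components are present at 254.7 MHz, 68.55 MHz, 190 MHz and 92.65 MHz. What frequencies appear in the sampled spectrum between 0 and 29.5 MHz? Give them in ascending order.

9.55 MHz, 13 MHz, 18.7 MHz, 25.35 MHz

fs/2 = 29.5 MHz.
254.7 MHz mod fs = 18.7 MHz.
18.7 MHz ≤ fs/2 = 29.5 MHz, appears at 18.7 MHz.
68.55 MHz mod fs = 9.55 MHz.
9.55 MHz ≤ fs/2 = 29.5 MHz, appears at 9.55 MHz.
190 MHz mod fs = 13 MHz.
13 MHz ≤ fs/2 = 29.5 MHz, appears at 13 MHz.
92.65 MHz mod fs = 33.65 MHz.
33.65 MHz > fs/2 = 29.5 MHz, folds to fs − 33.65 MHz = 25.35 MHz.
Distinct values: {9.55 MHz, 13 MHz, 18.7 MHz, 25.35 MHz}.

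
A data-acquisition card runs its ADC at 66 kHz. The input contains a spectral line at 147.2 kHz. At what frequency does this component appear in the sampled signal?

15.2 kHz

147.2 kHz mod fs = 15.2 kHz.
15.2 kHz ≤ fs/2 = 33 kHz, appears at 15.2 kHz.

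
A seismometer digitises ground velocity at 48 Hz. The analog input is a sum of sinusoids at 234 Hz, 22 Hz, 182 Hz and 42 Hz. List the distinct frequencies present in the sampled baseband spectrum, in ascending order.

6 Hz, 10 Hz, 22 Hz

fs/2 = 24 Hz.
234 Hz mod fs = 42 Hz.
42 Hz > fs/2 = 24 Hz, folds to fs − 42 Hz = 6 Hz.
22 Hz ≤ fs/2 = 24 Hz, passes unchanged.
182 Hz mod fs = 38 Hz.
38 Hz > fs/2 = 24 Hz, folds to fs − 38 Hz = 10 Hz.
42 Hz > fs/2 = 24 Hz, folds to fs − 42 Hz = 6 Hz.
Distinct values: {6 Hz, 10 Hz, 22 Hz}.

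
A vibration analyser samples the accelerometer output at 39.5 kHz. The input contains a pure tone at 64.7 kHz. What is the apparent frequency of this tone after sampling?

64.7 kHz mod fs = 25.2 kHz.
25.2 kHz > fs/2 = 19.75 kHz, folds to fs − 25.2 kHz = 14.3 kHz.

14.3 kHz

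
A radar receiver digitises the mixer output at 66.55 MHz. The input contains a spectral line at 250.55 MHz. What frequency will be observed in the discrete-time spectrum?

250.55 MHz mod fs = 50.9 MHz.
50.9 MHz > fs/2 = 33.275 MHz, folds to fs − 50.9 MHz = 15.65 MHz.

15.65 MHz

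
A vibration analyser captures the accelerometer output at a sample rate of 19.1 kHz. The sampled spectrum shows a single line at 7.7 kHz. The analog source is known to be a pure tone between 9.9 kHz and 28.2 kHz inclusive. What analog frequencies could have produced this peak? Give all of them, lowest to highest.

11.4 kHz, 26.8 kHz

Frequencies that alias to 7.7 kHz are k·fs ± 7.7 kHz for integer k ≥ 0.
k=0: 7.7 kHz.
k=1: 11.4 kHz, 26.8 kHz.
k=2: 30.5 kHz, 45.9 kHz.
Within [9.9 kHz, 28.2 kHz]: 11.4 kHz, 26.8 kHz.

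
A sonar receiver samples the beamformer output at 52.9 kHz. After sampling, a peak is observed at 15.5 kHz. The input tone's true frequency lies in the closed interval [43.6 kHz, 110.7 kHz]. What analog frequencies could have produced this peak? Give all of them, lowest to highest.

Frequencies that alias to 15.5 kHz are k·fs ± 15.5 kHz for integer k ≥ 0.
k=0: 15.5 kHz.
k=1: 37.4 kHz, 68.4 kHz.
k=2: 90.3 kHz, 121.3 kHz.
k=3: 143.2 kHz, 174.2 kHz.
Within [43.6 kHz, 110.7 kHz]: 68.4 kHz, 90.3 kHz.

68.4 kHz, 90.3 kHz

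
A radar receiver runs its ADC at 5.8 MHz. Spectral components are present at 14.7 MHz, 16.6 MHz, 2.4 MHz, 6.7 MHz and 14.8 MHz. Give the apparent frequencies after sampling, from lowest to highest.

fs/2 = 2.9 MHz.
14.7 MHz mod fs = 3.1 MHz.
3.1 MHz > fs/2 = 2.9 MHz, folds to fs − 3.1 MHz = 2.7 MHz.
16.6 MHz mod fs = 5 MHz.
5 MHz > fs/2 = 2.9 MHz, folds to fs − 5 MHz = 0.8 MHz.
2.4 MHz ≤ fs/2 = 2.9 MHz, passes unchanged.
6.7 MHz mod fs = 0.9 MHz.
0.9 MHz ≤ fs/2 = 2.9 MHz, appears at 0.9 MHz.
14.8 MHz mod fs = 3.2 MHz.
3.2 MHz > fs/2 = 2.9 MHz, folds to fs − 3.2 MHz = 2.6 MHz.
Distinct values: {0.8 MHz, 0.9 MHz, 2.4 MHz, 2.6 MHz, 2.7 MHz}.

0.8 MHz, 0.9 MHz, 2.4 MHz, 2.6 MHz, 2.7 MHz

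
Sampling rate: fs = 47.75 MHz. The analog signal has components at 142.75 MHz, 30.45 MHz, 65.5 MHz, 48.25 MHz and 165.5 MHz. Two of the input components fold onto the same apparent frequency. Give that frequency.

0.5 MHz

fs/2 = 23.875 MHz.
142.75 MHz mod fs = 47.25 MHz.
47.25 MHz > fs/2 = 23.875 MHz, folds to fs − 47.25 MHz = 0.5 MHz.
30.45 MHz > fs/2 = 23.875 MHz, folds to fs − 30.45 MHz = 17.3 MHz.
65.5 MHz mod fs = 17.75 MHz.
17.75 MHz ≤ fs/2 = 23.875 MHz, appears at 17.75 MHz.
48.25 MHz mod fs = 0.5 MHz.
0.5 MHz ≤ fs/2 = 23.875 MHz, appears at 0.5 MHz.
165.5 MHz mod fs = 22.25 MHz.
22.25 MHz ≤ fs/2 = 23.875 MHz, appears at 22.25 MHz.
48.25 MHz and 142.75 MHz both map to 0.5 MHz.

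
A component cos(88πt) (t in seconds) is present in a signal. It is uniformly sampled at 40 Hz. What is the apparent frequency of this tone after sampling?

4 Hz

ω = 88π rad/s → f = ω/(2π) = 44 Hz.
44 Hz mod fs = 4 Hz.
4 Hz ≤ fs/2 = 20 Hz, appears at 4 Hz.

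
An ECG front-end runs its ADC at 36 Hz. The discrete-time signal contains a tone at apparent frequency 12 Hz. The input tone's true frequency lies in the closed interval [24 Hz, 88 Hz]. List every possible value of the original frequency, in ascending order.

Frequencies that alias to 12 Hz are k·fs ± 12 Hz for integer k ≥ 0.
k=0: 12 Hz.
k=1: 24 Hz, 48 Hz.
k=2: 60 Hz, 84 Hz.
k=3: 96 Hz, 120 Hz.
Within [24 Hz, 88 Hz]: 24 Hz, 48 Hz, 60 Hz, 84 Hz.

24 Hz, 48 Hz, 60 Hz, 84 Hz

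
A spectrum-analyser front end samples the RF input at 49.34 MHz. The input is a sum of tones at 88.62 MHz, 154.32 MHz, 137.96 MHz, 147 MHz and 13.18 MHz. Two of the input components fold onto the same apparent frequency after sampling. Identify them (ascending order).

88.62 MHz, 137.96 MHz

fs/2 = 24.67 MHz.
88.62 MHz mod fs = 39.28 MHz.
39.28 MHz > fs/2 = 24.67 MHz, folds to fs − 39.28 MHz = 10.06 MHz.
154.32 MHz mod fs = 6.3 MHz.
6.3 MHz ≤ fs/2 = 24.67 MHz, appears at 6.3 MHz.
137.96 MHz mod fs = 39.28 MHz.
39.28 MHz > fs/2 = 24.67 MHz, folds to fs − 39.28 MHz = 10.06 MHz.
147 MHz mod fs = 48.32 MHz.
48.32 MHz > fs/2 = 24.67 MHz, folds to fs − 48.32 MHz = 1.02 MHz.
13.18 MHz ≤ fs/2 = 24.67 MHz, passes unchanged.
88.62 MHz and 137.96 MHz both map to 10.06 MHz.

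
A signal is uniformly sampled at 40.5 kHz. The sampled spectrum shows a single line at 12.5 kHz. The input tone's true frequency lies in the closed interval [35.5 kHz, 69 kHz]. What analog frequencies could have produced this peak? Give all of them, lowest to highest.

53 kHz, 68.5 kHz

Frequencies that alias to 12.5 kHz are k·fs ± 12.5 kHz for integer k ≥ 0.
k=0: 12.5 kHz.
k=1: 28 kHz, 53 kHz.
k=2: 68.5 kHz, 93.5 kHz.
k=3: 109 kHz, 134 kHz.
Within [35.5 kHz, 69 kHz]: 53 kHz, 68.5 kHz.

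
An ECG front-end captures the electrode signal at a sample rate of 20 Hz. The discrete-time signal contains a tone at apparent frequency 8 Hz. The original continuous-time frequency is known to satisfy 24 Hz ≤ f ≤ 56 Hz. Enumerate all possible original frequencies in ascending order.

Frequencies that alias to 8 Hz are k·fs ± 8 Hz for integer k ≥ 0.
k=0: 8 Hz.
k=1: 12 Hz, 28 Hz.
k=2: 32 Hz, 48 Hz.
k=3: 52 Hz, 68 Hz.
k=4: 72 Hz, 88 Hz.
Within [24 Hz, 56 Hz]: 28 Hz, 32 Hz, 48 Hz, 52 Hz.

28 Hz, 32 Hz, 48 Hz, 52 Hz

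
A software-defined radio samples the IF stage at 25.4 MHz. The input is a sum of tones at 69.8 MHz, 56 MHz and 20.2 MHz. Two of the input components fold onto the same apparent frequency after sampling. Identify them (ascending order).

fs/2 = 12.7 MHz.
69.8 MHz mod fs = 19 MHz.
19 MHz > fs/2 = 12.7 MHz, folds to fs − 19 MHz = 6.4 MHz.
56 MHz mod fs = 5.2 MHz.
5.2 MHz ≤ fs/2 = 12.7 MHz, appears at 5.2 MHz.
20.2 MHz > fs/2 = 12.7 MHz, folds to fs − 20.2 MHz = 5.2 MHz.
20.2 MHz and 56 MHz both map to 5.2 MHz.

20.2 MHz, 56 MHz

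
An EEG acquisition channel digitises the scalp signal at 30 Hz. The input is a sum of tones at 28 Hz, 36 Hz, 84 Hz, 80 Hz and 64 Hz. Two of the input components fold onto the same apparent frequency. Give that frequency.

6 Hz

fs/2 = 15 Hz.
28 Hz > fs/2 = 15 Hz, folds to fs − 28 Hz = 2 Hz.
36 Hz mod fs = 6 Hz.
6 Hz ≤ fs/2 = 15 Hz, appears at 6 Hz.
84 Hz mod fs = 24 Hz.
24 Hz > fs/2 = 15 Hz, folds to fs − 24 Hz = 6 Hz.
80 Hz mod fs = 20 Hz.
20 Hz > fs/2 = 15 Hz, folds to fs − 20 Hz = 10 Hz.
64 Hz mod fs = 4 Hz.
4 Hz ≤ fs/2 = 15 Hz, appears at 4 Hz.
36 Hz and 84 Hz both map to 6 Hz.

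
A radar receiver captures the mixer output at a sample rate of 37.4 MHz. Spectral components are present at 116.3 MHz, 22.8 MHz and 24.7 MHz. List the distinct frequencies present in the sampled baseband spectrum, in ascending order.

4.1 MHz, 12.7 MHz, 14.6 MHz

fs/2 = 18.7 MHz.
116.3 MHz mod fs = 4.1 MHz.
4.1 MHz ≤ fs/2 = 18.7 MHz, appears at 4.1 MHz.
22.8 MHz > fs/2 = 18.7 MHz, folds to fs − 22.8 MHz = 14.6 MHz.
24.7 MHz > fs/2 = 18.7 MHz, folds to fs − 24.7 MHz = 12.7 MHz.
Distinct values: {4.1 MHz, 12.7 MHz, 14.6 MHz}.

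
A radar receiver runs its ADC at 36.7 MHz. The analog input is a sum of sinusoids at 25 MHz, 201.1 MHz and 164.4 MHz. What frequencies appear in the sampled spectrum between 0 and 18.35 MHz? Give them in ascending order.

11.7 MHz, 17.6 MHz

fs/2 = 18.35 MHz.
25 MHz > fs/2 = 18.35 MHz, folds to fs − 25 MHz = 11.7 MHz.
201.1 MHz mod fs = 17.6 MHz.
17.6 MHz ≤ fs/2 = 18.35 MHz, appears at 17.6 MHz.
164.4 MHz mod fs = 17.6 MHz.
17.6 MHz ≤ fs/2 = 18.35 MHz, appears at 17.6 MHz.
Distinct values: {11.7 MHz, 17.6 MHz}.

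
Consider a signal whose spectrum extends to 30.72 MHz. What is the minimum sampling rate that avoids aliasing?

Nyquist rate = 2 × 30.72 MHz = 61.44 MHz.

61.44 MHz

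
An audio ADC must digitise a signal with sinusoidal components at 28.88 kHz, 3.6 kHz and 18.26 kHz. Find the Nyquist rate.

Highest-frequency component: 28.88 kHz.
Nyquist rate = 2 × 28.88 kHz = 57.76 kHz.

57.76 kHz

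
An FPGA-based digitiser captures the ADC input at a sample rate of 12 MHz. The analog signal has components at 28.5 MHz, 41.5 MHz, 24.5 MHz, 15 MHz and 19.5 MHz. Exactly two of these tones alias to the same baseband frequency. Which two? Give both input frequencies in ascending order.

19.5 MHz, 28.5 MHz

fs/2 = 6 MHz.
28.5 MHz mod fs = 4.5 MHz.
4.5 MHz ≤ fs/2 = 6 MHz, appears at 4.5 MHz.
41.5 MHz mod fs = 5.5 MHz.
5.5 MHz ≤ fs/2 = 6 MHz, appears at 5.5 MHz.
24.5 MHz mod fs = 0.5 MHz.
0.5 MHz ≤ fs/2 = 6 MHz, appears at 0.5 MHz.
15 MHz mod fs = 3 MHz.
3 MHz ≤ fs/2 = 6 MHz, appears at 3 MHz.
19.5 MHz mod fs = 7.5 MHz.
7.5 MHz > fs/2 = 6 MHz, folds to fs − 7.5 MHz = 4.5 MHz.
19.5 MHz and 28.5 MHz both map to 4.5 MHz.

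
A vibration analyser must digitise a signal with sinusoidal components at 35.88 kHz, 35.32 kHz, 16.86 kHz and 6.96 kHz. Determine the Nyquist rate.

Highest-frequency component: 35.88 kHz.
Nyquist rate = 2 × 35.88 kHz = 71.76 kHz.

71.76 kHz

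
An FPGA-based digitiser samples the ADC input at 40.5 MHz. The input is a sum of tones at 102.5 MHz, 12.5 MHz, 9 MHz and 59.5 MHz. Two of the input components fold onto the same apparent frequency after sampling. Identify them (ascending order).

fs/2 = 20.25 MHz.
102.5 MHz mod fs = 21.5 MHz.
21.5 MHz > fs/2 = 20.25 MHz, folds to fs − 21.5 MHz = 19 MHz.
12.5 MHz ≤ fs/2 = 20.25 MHz, passes unchanged.
9 MHz ≤ fs/2 = 20.25 MHz, passes unchanged.
59.5 MHz mod fs = 19 MHz.
19 MHz ≤ fs/2 = 20.25 MHz, appears at 19 MHz.
59.5 MHz and 102.5 MHz both map to 19 MHz.

59.5 MHz, 102.5 MHz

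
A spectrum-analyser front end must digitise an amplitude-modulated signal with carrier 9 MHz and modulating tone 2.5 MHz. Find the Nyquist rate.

23 MHz

AM sidebands sit at fc ± fm = 6.5 MHz and 11.5 MHz.
Highest-frequency component: 11.5 MHz.
Nyquist rate = 2 × 11.5 MHz = 23 MHz.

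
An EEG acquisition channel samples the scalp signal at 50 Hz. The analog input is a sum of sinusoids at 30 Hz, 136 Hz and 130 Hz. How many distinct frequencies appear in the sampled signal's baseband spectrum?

2

fs/2 = 25 Hz.
30 Hz > fs/2 = 25 Hz, folds to fs − 30 Hz = 20 Hz.
136 Hz mod fs = 36 Hz.
36 Hz > fs/2 = 25 Hz, folds to fs − 36 Hz = 14 Hz.
130 Hz mod fs = 30 Hz.
30 Hz > fs/2 = 25 Hz, folds to fs − 30 Hz = 20 Hz.
Distinct values: {14 Hz, 20 Hz} → 2.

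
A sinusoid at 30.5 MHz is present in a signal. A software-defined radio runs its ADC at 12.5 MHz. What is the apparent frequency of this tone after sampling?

30.5 MHz mod fs = 5.5 MHz.
5.5 MHz ≤ fs/2 = 6.25 MHz, appears at 5.5 MHz.

5.5 MHz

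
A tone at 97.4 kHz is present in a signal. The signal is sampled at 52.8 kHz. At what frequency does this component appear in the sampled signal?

8.2 kHz

97.4 kHz mod fs = 44.6 kHz.
44.6 kHz > fs/2 = 26.4 kHz, folds to fs − 44.6 kHz = 8.2 kHz.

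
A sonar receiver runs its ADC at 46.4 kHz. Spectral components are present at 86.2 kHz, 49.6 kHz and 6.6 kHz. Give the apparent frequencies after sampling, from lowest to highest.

fs/2 = 23.2 kHz.
86.2 kHz mod fs = 39.8 kHz.
39.8 kHz > fs/2 = 23.2 kHz, folds to fs − 39.8 kHz = 6.6 kHz.
49.6 kHz mod fs = 3.2 kHz.
3.2 kHz ≤ fs/2 = 23.2 kHz, appears at 3.2 kHz.
6.6 kHz ≤ fs/2 = 23.2 kHz, passes unchanged.
Distinct values: {3.2 kHz, 6.6 kHz}.

3.2 kHz, 6.6 kHz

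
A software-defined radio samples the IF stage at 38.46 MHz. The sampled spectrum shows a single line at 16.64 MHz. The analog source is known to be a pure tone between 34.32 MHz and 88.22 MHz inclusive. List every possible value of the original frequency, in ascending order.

Frequencies that alias to 16.64 MHz are k·fs ± 16.64 MHz for integer k ≥ 0.
k=0: 16.64 MHz.
k=1: 21.82 MHz, 55.1 MHz.
k=2: 60.28 MHz, 93.56 MHz.
k=3: 98.74 MHz, 132.02 MHz.
Within [34.32 MHz, 88.22 MHz]: 55.1 MHz, 60.28 MHz.

55.1 MHz, 60.28 MHz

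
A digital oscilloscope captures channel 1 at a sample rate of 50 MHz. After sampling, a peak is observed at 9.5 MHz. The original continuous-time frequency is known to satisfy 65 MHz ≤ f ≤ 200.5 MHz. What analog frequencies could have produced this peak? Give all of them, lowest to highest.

Frequencies that alias to 9.5 MHz are k·fs ± 9.5 MHz for integer k ≥ 0.
k=0: 9.5 MHz.
k=1: 40.5 MHz, 59.5 MHz.
k=2: 90.5 MHz, 109.5 MHz.
k=3: 140.5 MHz, 159.5 MHz.
k=4: 190.5 MHz, 209.5 MHz.
k=5: 240.5 MHz, 259.5 MHz.
Within [65 MHz, 200.5 MHz]: 90.5 MHz, 109.5 MHz, 140.5 MHz, 159.5 MHz, 190.5 MHz.

90.5 MHz, 109.5 MHz, 140.5 MHz, 159.5 MHz, 190.5 MHz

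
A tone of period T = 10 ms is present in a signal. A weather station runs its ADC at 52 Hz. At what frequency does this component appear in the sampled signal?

T = 10 ms → f = 1/T = 100 Hz.
100 Hz mod fs = 48 Hz.
48 Hz > fs/2 = 26 Hz, folds to fs − 48 Hz = 4 Hz.

4 Hz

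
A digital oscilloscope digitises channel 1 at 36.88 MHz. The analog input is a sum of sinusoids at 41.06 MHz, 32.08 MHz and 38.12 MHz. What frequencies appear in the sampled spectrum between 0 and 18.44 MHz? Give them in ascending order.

1.24 MHz, 4.18 MHz, 4.8 MHz

fs/2 = 18.44 MHz.
41.06 MHz mod fs = 4.18 MHz.
4.18 MHz ≤ fs/2 = 18.44 MHz, appears at 4.18 MHz.
32.08 MHz > fs/2 = 18.44 MHz, folds to fs − 32.08 MHz = 4.8 MHz.
38.12 MHz mod fs = 1.24 MHz.
1.24 MHz ≤ fs/2 = 18.44 MHz, appears at 1.24 MHz.
Distinct values: {1.24 MHz, 4.18 MHz, 4.8 MHz}.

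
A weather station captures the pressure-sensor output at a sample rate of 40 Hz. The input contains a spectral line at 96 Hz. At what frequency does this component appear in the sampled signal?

96 Hz mod fs = 16 Hz.
16 Hz ≤ fs/2 = 20 Hz, appears at 16 Hz.

16 Hz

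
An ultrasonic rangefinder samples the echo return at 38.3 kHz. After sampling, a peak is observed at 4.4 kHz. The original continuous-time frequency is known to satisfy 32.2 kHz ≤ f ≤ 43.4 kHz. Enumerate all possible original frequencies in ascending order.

Frequencies that alias to 4.4 kHz are k·fs ± 4.4 kHz for integer k ≥ 0.
k=0: 4.4 kHz.
k=1: 33.9 kHz, 42.7 kHz.
k=2: 72.2 kHz, 81 kHz.
Within [32.2 kHz, 43.4 kHz]: 33.9 kHz, 42.7 kHz.

33.9 kHz, 42.7 kHz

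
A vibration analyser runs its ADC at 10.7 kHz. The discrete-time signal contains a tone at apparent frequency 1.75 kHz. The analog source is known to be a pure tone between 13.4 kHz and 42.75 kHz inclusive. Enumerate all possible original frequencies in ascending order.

Frequencies that alias to 1.75 kHz are k·fs ± 1.75 kHz for integer k ≥ 0.
k=0: 1.75 kHz.
k=1: 8.95 kHz, 12.45 kHz.
k=2: 19.65 kHz, 23.15 kHz.
k=3: 30.35 kHz, 33.85 kHz.
k=4: 41.05 kHz, 44.55 kHz.
k=5: 51.75 kHz, 55.25 kHz.
Within [13.4 kHz, 42.75 kHz]: 19.65 kHz, 23.15 kHz, 30.35 kHz, 33.85 kHz, 41.05 kHz.

19.65 kHz, 23.15 kHz, 30.35 kHz, 33.85 kHz, 41.05 kHz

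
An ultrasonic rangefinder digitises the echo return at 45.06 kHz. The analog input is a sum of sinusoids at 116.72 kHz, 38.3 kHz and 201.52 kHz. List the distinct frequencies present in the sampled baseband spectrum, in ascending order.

6.76 kHz, 18.46 kHz, 21.28 kHz

fs/2 = 22.53 kHz.
116.72 kHz mod fs = 26.6 kHz.
26.6 kHz > fs/2 = 22.53 kHz, folds to fs − 26.6 kHz = 18.46 kHz.
38.3 kHz > fs/2 = 22.53 kHz, folds to fs − 38.3 kHz = 6.76 kHz.
201.52 kHz mod fs = 21.28 kHz.
21.28 kHz ≤ fs/2 = 22.53 kHz, appears at 21.28 kHz.
Distinct values: {6.76 kHz, 18.46 kHz, 21.28 kHz}.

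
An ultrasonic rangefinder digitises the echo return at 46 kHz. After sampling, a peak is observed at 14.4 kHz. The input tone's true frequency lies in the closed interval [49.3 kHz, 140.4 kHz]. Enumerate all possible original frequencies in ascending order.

Frequencies that alias to 14.4 kHz are k·fs ± 14.4 kHz for integer k ≥ 0.
k=0: 14.4 kHz.
k=1: 31.6 kHz, 60.4 kHz.
k=2: 77.6 kHz, 106.4 kHz.
k=3: 123.6 kHz, 152.4 kHz.
k=4: 169.6 kHz, 198.4 kHz.
Within [49.3 kHz, 140.4 kHz]: 60.4 kHz, 77.6 kHz, 106.4 kHz, 123.6 kHz.

60.4 kHz, 77.6 kHz, 106.4 kHz, 123.6 kHz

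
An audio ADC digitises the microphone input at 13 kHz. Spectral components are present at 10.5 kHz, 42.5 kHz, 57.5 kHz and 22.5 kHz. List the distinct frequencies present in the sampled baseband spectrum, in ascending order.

fs/2 = 6.5 kHz.
10.5 kHz > fs/2 = 6.5 kHz, folds to fs − 10.5 kHz = 2.5 kHz.
42.5 kHz mod fs = 3.5 kHz.
3.5 kHz ≤ fs/2 = 6.5 kHz, appears at 3.5 kHz.
57.5 kHz mod fs = 5.5 kHz.
5.5 kHz ≤ fs/2 = 6.5 kHz, appears at 5.5 kHz.
22.5 kHz mod fs = 9.5 kHz.
9.5 kHz > fs/2 = 6.5 kHz, folds to fs − 9.5 kHz = 3.5 kHz.
Distinct values: {2.5 kHz, 3.5 kHz, 5.5 kHz}.

2.5 kHz, 3.5 kHz, 5.5 kHz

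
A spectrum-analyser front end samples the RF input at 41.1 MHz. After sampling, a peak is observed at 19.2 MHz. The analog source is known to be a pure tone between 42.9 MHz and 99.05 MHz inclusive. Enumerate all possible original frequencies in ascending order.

Frequencies that alias to 19.2 MHz are k·fs ± 19.2 MHz for integer k ≥ 0.
k=0: 19.2 MHz.
k=1: 21.9 MHz, 60.3 MHz.
k=2: 63 MHz, 101.4 MHz.
k=3: 104.1 MHz, 142.5 MHz.
Within [42.9 MHz, 99.05 MHz]: 60.3 MHz, 63 MHz.

60.3 MHz, 63 MHz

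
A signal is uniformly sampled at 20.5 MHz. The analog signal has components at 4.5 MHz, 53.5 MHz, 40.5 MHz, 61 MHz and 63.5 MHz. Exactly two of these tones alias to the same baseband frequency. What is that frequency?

0.5 MHz

fs/2 = 10.25 MHz.
4.5 MHz ≤ fs/2 = 10.25 MHz, passes unchanged.
53.5 MHz mod fs = 12.5 MHz.
12.5 MHz > fs/2 = 10.25 MHz, folds to fs − 12.5 MHz = 8 MHz.
40.5 MHz mod fs = 20 MHz.
20 MHz > fs/2 = 10.25 MHz, folds to fs − 20 MHz = 0.5 MHz.
61 MHz mod fs = 20 MHz.
20 MHz > fs/2 = 10.25 MHz, folds to fs − 20 MHz = 0.5 MHz.
63.5 MHz mod fs = 2 MHz.
2 MHz ≤ fs/2 = 10.25 MHz, appears at 2 MHz.
40.5 MHz and 61 MHz both map to 0.5 MHz.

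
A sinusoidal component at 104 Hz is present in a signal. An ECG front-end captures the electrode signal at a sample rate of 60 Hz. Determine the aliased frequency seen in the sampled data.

104 Hz mod fs = 44 Hz.
44 Hz > fs/2 = 30 Hz, folds to fs − 44 Hz = 16 Hz.

16 Hz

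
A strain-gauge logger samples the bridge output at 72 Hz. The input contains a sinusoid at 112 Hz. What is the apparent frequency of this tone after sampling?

112 Hz mod fs = 40 Hz.
40 Hz > fs/2 = 36 Hz, folds to fs − 40 Hz = 32 Hz.

32 Hz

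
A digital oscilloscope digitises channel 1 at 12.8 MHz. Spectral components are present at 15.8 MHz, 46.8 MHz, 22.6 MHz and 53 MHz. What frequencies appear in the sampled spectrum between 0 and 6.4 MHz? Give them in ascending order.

fs/2 = 6.4 MHz.
15.8 MHz mod fs = 3 MHz.
3 MHz ≤ fs/2 = 6.4 MHz, appears at 3 MHz.
46.8 MHz mod fs = 8.4 MHz.
8.4 MHz > fs/2 = 6.4 MHz, folds to fs − 8.4 MHz = 4.4 MHz.
22.6 MHz mod fs = 9.8 MHz.
9.8 MHz > fs/2 = 6.4 MHz, folds to fs − 9.8 MHz = 3 MHz.
53 MHz mod fs = 1.8 MHz.
1.8 MHz ≤ fs/2 = 6.4 MHz, appears at 1.8 MHz.
Distinct values: {1.8 MHz, 3 MHz, 4.4 MHz}.

1.8 MHz, 3 MHz, 4.4 MHz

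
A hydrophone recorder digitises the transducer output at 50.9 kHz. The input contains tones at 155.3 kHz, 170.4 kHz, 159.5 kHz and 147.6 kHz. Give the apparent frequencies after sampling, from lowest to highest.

2.6 kHz, 5.1 kHz, 6.8 kHz, 17.7 kHz

fs/2 = 25.45 kHz.
155.3 kHz mod fs = 2.6 kHz.
2.6 kHz ≤ fs/2 = 25.45 kHz, appears at 2.6 kHz.
170.4 kHz mod fs = 17.7 kHz.
17.7 kHz ≤ fs/2 = 25.45 kHz, appears at 17.7 kHz.
159.5 kHz mod fs = 6.8 kHz.
6.8 kHz ≤ fs/2 = 25.45 kHz, appears at 6.8 kHz.
147.6 kHz mod fs = 45.8 kHz.
45.8 kHz > fs/2 = 25.45 kHz, folds to fs − 45.8 kHz = 5.1 kHz.
Distinct values: {2.6 kHz, 5.1 kHz, 6.8 kHz, 17.7 kHz}.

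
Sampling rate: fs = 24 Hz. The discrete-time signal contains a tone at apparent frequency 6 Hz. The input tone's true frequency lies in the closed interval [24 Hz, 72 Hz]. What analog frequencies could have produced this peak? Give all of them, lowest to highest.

Frequencies that alias to 6 Hz are k·fs ± 6 Hz for integer k ≥ 0.
k=0: 6 Hz.
k=1: 18 Hz, 30 Hz.
k=2: 42 Hz, 54 Hz.
k=3: 66 Hz, 78 Hz.
k=4: 90 Hz, 102 Hz.
Within [24 Hz, 72 Hz]: 30 Hz, 42 Hz, 54 Hz, 66 Hz.

30 Hz, 42 Hz, 54 Hz, 66 Hz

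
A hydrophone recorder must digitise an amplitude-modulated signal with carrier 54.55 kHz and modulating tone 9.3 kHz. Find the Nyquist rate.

AM sidebands sit at fc ± fm = 45.25 kHz and 63.85 kHz.
Highest-frequency component: 63.85 kHz.
Nyquist rate = 2 × 63.85 kHz = 127.7 kHz.

127.7 kHz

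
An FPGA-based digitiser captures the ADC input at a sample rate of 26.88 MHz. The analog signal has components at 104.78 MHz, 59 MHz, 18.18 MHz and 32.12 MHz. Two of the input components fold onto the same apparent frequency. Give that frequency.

fs/2 = 13.44 MHz.
104.78 MHz mod fs = 24.14 MHz.
24.14 MHz > fs/2 = 13.44 MHz, folds to fs − 24.14 MHz = 2.74 MHz.
59 MHz mod fs = 5.24 MHz.
5.24 MHz ≤ fs/2 = 13.44 MHz, appears at 5.24 MHz.
18.18 MHz > fs/2 = 13.44 MHz, folds to fs − 18.18 MHz = 8.7 MHz.
32.12 MHz mod fs = 5.24 MHz.
5.24 MHz ≤ fs/2 = 13.44 MHz, appears at 5.24 MHz.
32.12 MHz and 59 MHz both map to 5.24 MHz.

5.24 MHz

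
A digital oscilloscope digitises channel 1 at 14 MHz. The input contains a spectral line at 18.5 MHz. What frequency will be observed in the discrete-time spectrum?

4.5 MHz

18.5 MHz mod fs = 4.5 MHz.
4.5 MHz ≤ fs/2 = 7 MHz, appears at 4.5 MHz.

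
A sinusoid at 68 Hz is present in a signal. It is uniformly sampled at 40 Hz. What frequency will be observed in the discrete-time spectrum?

68 Hz mod fs = 28 Hz.
28 Hz > fs/2 = 20 Hz, folds to fs − 28 Hz = 12 Hz.

12 Hz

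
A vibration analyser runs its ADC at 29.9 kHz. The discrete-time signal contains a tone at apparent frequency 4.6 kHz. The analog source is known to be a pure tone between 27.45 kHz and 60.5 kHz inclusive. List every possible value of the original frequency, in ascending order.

Frequencies that alias to 4.6 kHz are k·fs ± 4.6 kHz for integer k ≥ 0.
k=0: 4.6 kHz.
k=1: 25.3 kHz, 34.5 kHz.
k=2: 55.2 kHz, 64.4 kHz.
k=3: 85.1 kHz, 94.3 kHz.
Within [27.45 kHz, 60.5 kHz]: 34.5 kHz, 55.2 kHz.

34.5 kHz, 55.2 kHz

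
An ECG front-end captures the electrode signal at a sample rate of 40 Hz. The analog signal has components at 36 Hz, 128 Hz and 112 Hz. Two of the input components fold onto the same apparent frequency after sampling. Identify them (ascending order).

112 Hz, 128 Hz

fs/2 = 20 Hz.
36 Hz > fs/2 = 20 Hz, folds to fs − 36 Hz = 4 Hz.
128 Hz mod fs = 8 Hz.
8 Hz ≤ fs/2 = 20 Hz, appears at 8 Hz.
112 Hz mod fs = 32 Hz.
32 Hz > fs/2 = 20 Hz, folds to fs − 32 Hz = 8 Hz.
112 Hz and 128 Hz both map to 8 Hz.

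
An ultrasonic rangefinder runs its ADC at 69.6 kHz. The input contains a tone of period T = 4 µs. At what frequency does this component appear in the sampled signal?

28.4 kHz

T = 4 µs → f = 1/T = 250 kHz.
250 kHz mod fs = 41.2 kHz.
41.2 kHz > fs/2 = 34.8 kHz, folds to fs − 41.2 kHz = 28.4 kHz.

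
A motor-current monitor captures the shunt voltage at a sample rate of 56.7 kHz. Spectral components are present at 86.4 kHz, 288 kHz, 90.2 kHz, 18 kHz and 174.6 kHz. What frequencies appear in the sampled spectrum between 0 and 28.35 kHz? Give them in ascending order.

4.5 kHz, 18 kHz, 23.2 kHz, 27 kHz

fs/2 = 28.35 kHz.
86.4 kHz mod fs = 29.7 kHz.
29.7 kHz > fs/2 = 28.35 kHz, folds to fs − 29.7 kHz = 27 kHz.
288 kHz mod fs = 4.5 kHz.
4.5 kHz ≤ fs/2 = 28.35 kHz, appears at 4.5 kHz.
90.2 kHz mod fs = 33.5 kHz.
33.5 kHz > fs/2 = 28.35 kHz, folds to fs − 33.5 kHz = 23.2 kHz.
18 kHz ≤ fs/2 = 28.35 kHz, passes unchanged.
174.6 kHz mod fs = 4.5 kHz.
4.5 kHz ≤ fs/2 = 28.35 kHz, appears at 4.5 kHz.
Distinct values: {4.5 kHz, 18 kHz, 23.2 kHz, 27 kHz}.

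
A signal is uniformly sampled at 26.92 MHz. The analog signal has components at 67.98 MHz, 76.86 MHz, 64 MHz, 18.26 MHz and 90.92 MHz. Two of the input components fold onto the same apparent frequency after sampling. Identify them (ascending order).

64 MHz, 90.92 MHz

fs/2 = 13.46 MHz.
67.98 MHz mod fs = 14.14 MHz.
14.14 MHz > fs/2 = 13.46 MHz, folds to fs − 14.14 MHz = 12.78 MHz.
76.86 MHz mod fs = 23.02 MHz.
23.02 MHz > fs/2 = 13.46 MHz, folds to fs − 23.02 MHz = 3.9 MHz.
64 MHz mod fs = 10.16 MHz.
10.16 MHz ≤ fs/2 = 13.46 MHz, appears at 10.16 MHz.
18.26 MHz > fs/2 = 13.46 MHz, folds to fs − 18.26 MHz = 8.66 MHz.
90.92 MHz mod fs = 10.16 MHz.
10.16 MHz ≤ fs/2 = 13.46 MHz, appears at 10.16 MHz.
64 MHz and 90.92 MHz both map to 10.16 MHz.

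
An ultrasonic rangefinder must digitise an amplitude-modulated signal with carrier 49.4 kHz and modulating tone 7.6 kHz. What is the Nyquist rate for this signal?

114 kHz

AM sidebands sit at fc ± fm = 41.8 kHz and 57 kHz.
Highest-frequency component: 57 kHz.
Nyquist rate = 2 × 57 kHz = 114 kHz.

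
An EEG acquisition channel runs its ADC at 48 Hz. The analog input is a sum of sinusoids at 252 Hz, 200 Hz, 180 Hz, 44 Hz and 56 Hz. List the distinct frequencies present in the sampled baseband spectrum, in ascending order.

fs/2 = 24 Hz.
252 Hz mod fs = 12 Hz.
12 Hz ≤ fs/2 = 24 Hz, appears at 12 Hz.
200 Hz mod fs = 8 Hz.
8 Hz ≤ fs/2 = 24 Hz, appears at 8 Hz.
180 Hz mod fs = 36 Hz.
36 Hz > fs/2 = 24 Hz, folds to fs − 36 Hz = 12 Hz.
44 Hz > fs/2 = 24 Hz, folds to fs − 44 Hz = 4 Hz.
56 Hz mod fs = 8 Hz.
8 Hz ≤ fs/2 = 24 Hz, appears at 8 Hz.
Distinct values: {4 Hz, 8 Hz, 12 Hz}.

4 Hz, 8 Hz, 12 Hz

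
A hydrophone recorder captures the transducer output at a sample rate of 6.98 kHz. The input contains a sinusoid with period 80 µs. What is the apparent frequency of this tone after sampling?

1.46 kHz

T = 80 µs → f = 1/T = 12.5 kHz.
12.5 kHz mod fs = 5.52 kHz.
5.52 kHz > fs/2 = 3.49 kHz, folds to fs − 5.52 kHz = 1.46 kHz.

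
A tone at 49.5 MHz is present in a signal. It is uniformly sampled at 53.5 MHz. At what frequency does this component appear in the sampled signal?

4 MHz

49.5 MHz > fs/2 = 26.75 MHz, folds to fs − 49.5 MHz = 4 MHz.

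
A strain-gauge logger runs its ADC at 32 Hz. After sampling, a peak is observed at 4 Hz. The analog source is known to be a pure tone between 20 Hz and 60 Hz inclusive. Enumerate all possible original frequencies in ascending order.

Frequencies that alias to 4 Hz are k·fs ± 4 Hz for integer k ≥ 0.
k=0: 4 Hz.
k=1: 28 Hz, 36 Hz.
k=2: 60 Hz, 68 Hz.
k=3: 92 Hz, 100 Hz.
Within [20 Hz, 60 Hz]: 28 Hz, 36 Hz, 60 Hz.

28 Hz, 36 Hz, 60 Hz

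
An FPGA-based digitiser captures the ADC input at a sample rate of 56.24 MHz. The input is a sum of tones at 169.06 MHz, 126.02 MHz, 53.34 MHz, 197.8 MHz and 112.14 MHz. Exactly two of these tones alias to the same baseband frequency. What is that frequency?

fs/2 = 28.12 MHz.
169.06 MHz mod fs = 0.34 MHz.
0.34 MHz ≤ fs/2 = 28.12 MHz, appears at 0.34 MHz.
126.02 MHz mod fs = 13.54 MHz.
13.54 MHz ≤ fs/2 = 28.12 MHz, appears at 13.54 MHz.
53.34 MHz > fs/2 = 28.12 MHz, folds to fs − 53.34 MHz = 2.9 MHz.
197.8 MHz mod fs = 29.08 MHz.
29.08 MHz > fs/2 = 28.12 MHz, folds to fs − 29.08 MHz = 27.16 MHz.
112.14 MHz mod fs = 55.9 MHz.
55.9 MHz > fs/2 = 28.12 MHz, folds to fs − 55.9 MHz = 0.34 MHz.
112.14 MHz and 169.06 MHz both map to 0.34 MHz.

0.34 MHz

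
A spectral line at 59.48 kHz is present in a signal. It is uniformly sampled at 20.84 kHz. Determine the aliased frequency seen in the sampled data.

3.04 kHz

59.48 kHz mod fs = 17.8 kHz.
17.8 kHz > fs/2 = 10.42 kHz, folds to fs − 17.8 kHz = 3.04 kHz.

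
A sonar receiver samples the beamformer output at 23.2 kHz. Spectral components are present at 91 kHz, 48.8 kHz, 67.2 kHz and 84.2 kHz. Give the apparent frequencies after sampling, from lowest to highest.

fs/2 = 11.6 kHz.
91 kHz mod fs = 21.4 kHz.
21.4 kHz > fs/2 = 11.6 kHz, folds to fs − 21.4 kHz = 1.8 kHz.
48.8 kHz mod fs = 2.4 kHz.
2.4 kHz ≤ fs/2 = 11.6 kHz, appears at 2.4 kHz.
67.2 kHz mod fs = 20.8 kHz.
20.8 kHz > fs/2 = 11.6 kHz, folds to fs − 20.8 kHz = 2.4 kHz.
84.2 kHz mod fs = 14.6 kHz.
14.6 kHz > fs/2 = 11.6 kHz, folds to fs − 14.6 kHz = 8.6 kHz.
Distinct values: {1.8 kHz, 2.4 kHz, 8.6 kHz}.

1.8 kHz, 2.4 kHz, 8.6 kHz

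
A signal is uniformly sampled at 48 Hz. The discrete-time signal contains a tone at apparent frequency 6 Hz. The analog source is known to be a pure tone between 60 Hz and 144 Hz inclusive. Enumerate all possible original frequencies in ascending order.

90 Hz, 102 Hz, 138 Hz

Frequencies that alias to 6 Hz are k·fs ± 6 Hz for integer k ≥ 0.
k=0: 6 Hz.
k=1: 42 Hz, 54 Hz.
k=2: 90 Hz, 102 Hz.
k=3: 138 Hz, 150 Hz.
k=4: 186 Hz, 198 Hz.
Within [60 Hz, 144 Hz]: 90 Hz, 102 Hz, 138 Hz.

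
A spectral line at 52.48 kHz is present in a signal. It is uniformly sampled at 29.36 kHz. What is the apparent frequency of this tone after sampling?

52.48 kHz mod fs = 23.12 kHz.
23.12 kHz > fs/2 = 14.68 kHz, folds to fs − 23.12 kHz = 6.24 kHz.

6.24 kHz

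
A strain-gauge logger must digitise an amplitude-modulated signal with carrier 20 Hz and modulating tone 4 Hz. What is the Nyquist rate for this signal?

48 Hz

AM sidebands sit at fc ± fm = 16 Hz and 24 Hz.
Highest-frequency component: 24 Hz.
Nyquist rate = 2 × 24 Hz = 48 Hz.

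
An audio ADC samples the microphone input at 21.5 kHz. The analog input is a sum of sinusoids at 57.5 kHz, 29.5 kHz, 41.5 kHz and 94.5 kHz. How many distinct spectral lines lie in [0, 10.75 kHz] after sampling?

fs/2 = 10.75 kHz.
57.5 kHz mod fs = 14.5 kHz.
14.5 kHz > fs/2 = 10.75 kHz, folds to fs − 14.5 kHz = 7 kHz.
29.5 kHz mod fs = 8 kHz.
8 kHz ≤ fs/2 = 10.75 kHz, appears at 8 kHz.
41.5 kHz mod fs = 20 kHz.
20 kHz > fs/2 = 10.75 kHz, folds to fs − 20 kHz = 1.5 kHz.
94.5 kHz mod fs = 8.5 kHz.
8.5 kHz ≤ fs/2 = 10.75 kHz, appears at 8.5 kHz.
Distinct values: {1.5 kHz, 7 kHz, 8 kHz, 8.5 kHz} → 4.

4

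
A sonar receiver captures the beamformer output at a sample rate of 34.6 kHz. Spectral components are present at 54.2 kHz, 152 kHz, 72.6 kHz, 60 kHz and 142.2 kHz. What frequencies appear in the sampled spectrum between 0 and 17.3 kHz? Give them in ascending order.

fs/2 = 17.3 kHz.
54.2 kHz mod fs = 19.6 kHz.
19.6 kHz > fs/2 = 17.3 kHz, folds to fs − 19.6 kHz = 15 kHz.
152 kHz mod fs = 13.6 kHz.
13.6 kHz ≤ fs/2 = 17.3 kHz, appears at 13.6 kHz.
72.6 kHz mod fs = 3.4 kHz.
3.4 kHz ≤ fs/2 = 17.3 kHz, appears at 3.4 kHz.
60 kHz mod fs = 25.4 kHz.
25.4 kHz > fs/2 = 17.3 kHz, folds to fs − 25.4 kHz = 9.2 kHz.
142.2 kHz mod fs = 3.8 kHz.
3.8 kHz ≤ fs/2 = 17.3 kHz, appears at 3.8 kHz.
Distinct values: {3.4 kHz, 3.8 kHz, 9.2 kHz, 13.6 kHz, 15 kHz}.

3.4 kHz, 3.8 kHz, 9.2 kHz, 13.6 kHz, 15 kHz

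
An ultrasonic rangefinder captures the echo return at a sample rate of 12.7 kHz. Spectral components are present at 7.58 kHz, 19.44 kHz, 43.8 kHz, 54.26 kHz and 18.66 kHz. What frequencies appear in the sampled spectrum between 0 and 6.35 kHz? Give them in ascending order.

3.46 kHz, 5.12 kHz, 5.7 kHz, 5.96 kHz

fs/2 = 6.35 kHz.
7.58 kHz > fs/2 = 6.35 kHz, folds to fs − 7.58 kHz = 5.12 kHz.
19.44 kHz mod fs = 6.74 kHz.
6.74 kHz > fs/2 = 6.35 kHz, folds to fs − 6.74 kHz = 5.96 kHz.
43.8 kHz mod fs = 5.7 kHz.
5.7 kHz ≤ fs/2 = 6.35 kHz, appears at 5.7 kHz.
54.26 kHz mod fs = 3.46 kHz.
3.46 kHz ≤ fs/2 = 6.35 kHz, appears at 3.46 kHz.
18.66 kHz mod fs = 5.96 kHz.
5.96 kHz ≤ fs/2 = 6.35 kHz, appears at 5.96 kHz.
Distinct values: {3.46 kHz, 5.12 kHz, 5.7 kHz, 5.96 kHz}.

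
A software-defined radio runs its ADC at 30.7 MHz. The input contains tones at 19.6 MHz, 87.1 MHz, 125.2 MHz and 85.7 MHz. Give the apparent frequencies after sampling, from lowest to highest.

fs/2 = 15.35 MHz.
19.6 MHz > fs/2 = 15.35 MHz, folds to fs − 19.6 MHz = 11.1 MHz.
87.1 MHz mod fs = 25.7 MHz.
25.7 MHz > fs/2 = 15.35 MHz, folds to fs − 25.7 MHz = 5 MHz.
125.2 MHz mod fs = 2.4 MHz.
2.4 MHz ≤ fs/2 = 15.35 MHz, appears at 2.4 MHz.
85.7 MHz mod fs = 24.3 MHz.
24.3 MHz > fs/2 = 15.35 MHz, folds to fs − 24.3 MHz = 6.4 MHz.
Distinct values: {2.4 MHz, 5 MHz, 6.4 MHz, 11.1 MHz}.

2.4 MHz, 5 MHz, 6.4 MHz, 11.1 MHz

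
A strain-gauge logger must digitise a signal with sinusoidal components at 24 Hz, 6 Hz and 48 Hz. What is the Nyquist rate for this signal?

Highest-frequency component: 48 Hz.
Nyquist rate = 2 × 48 Hz = 96 Hz.

96 Hz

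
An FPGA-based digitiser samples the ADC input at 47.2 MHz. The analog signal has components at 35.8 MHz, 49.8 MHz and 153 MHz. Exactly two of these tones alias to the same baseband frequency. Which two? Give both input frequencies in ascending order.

fs/2 = 23.6 MHz.
35.8 MHz > fs/2 = 23.6 MHz, folds to fs − 35.8 MHz = 11.4 MHz.
49.8 MHz mod fs = 2.6 MHz.
2.6 MHz ≤ fs/2 = 23.6 MHz, appears at 2.6 MHz.
153 MHz mod fs = 11.4 MHz.
11.4 MHz ≤ fs/2 = 23.6 MHz, appears at 11.4 MHz.
35.8 MHz and 153 MHz both map to 11.4 MHz.

35.8 MHz, 153 MHz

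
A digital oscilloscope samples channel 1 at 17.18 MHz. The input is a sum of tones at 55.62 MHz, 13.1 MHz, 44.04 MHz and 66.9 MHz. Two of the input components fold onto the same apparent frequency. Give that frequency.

fs/2 = 8.59 MHz.
55.62 MHz mod fs = 4.08 MHz.
4.08 MHz ≤ fs/2 = 8.59 MHz, appears at 4.08 MHz.
13.1 MHz > fs/2 = 8.59 MHz, folds to fs − 13.1 MHz = 4.08 MHz.
44.04 MHz mod fs = 9.68 MHz.
9.68 MHz > fs/2 = 8.59 MHz, folds to fs − 9.68 MHz = 7.5 MHz.
66.9 MHz mod fs = 15.36 MHz.
15.36 MHz > fs/2 = 8.59 MHz, folds to fs − 15.36 MHz = 1.82 MHz.
13.1 MHz and 55.62 MHz both map to 4.08 MHz.

4.08 MHz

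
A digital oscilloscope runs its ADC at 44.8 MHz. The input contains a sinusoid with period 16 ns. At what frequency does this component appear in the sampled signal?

17.7 MHz

T = 16 ns → f = 1/T = 62.5 MHz.
62.5 MHz mod fs = 17.7 MHz.
17.7 MHz ≤ fs/2 = 22.4 MHz, appears at 17.7 MHz.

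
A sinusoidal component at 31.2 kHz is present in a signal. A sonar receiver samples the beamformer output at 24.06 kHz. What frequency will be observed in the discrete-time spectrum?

7.14 kHz

31.2 kHz mod fs = 7.14 kHz.
7.14 kHz ≤ fs/2 = 12.03 kHz, appears at 7.14 kHz.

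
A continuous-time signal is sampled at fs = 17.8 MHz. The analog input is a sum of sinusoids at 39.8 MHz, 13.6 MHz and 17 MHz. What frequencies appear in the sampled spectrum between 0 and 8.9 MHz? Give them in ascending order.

fs/2 = 8.9 MHz.
39.8 MHz mod fs = 4.2 MHz.
4.2 MHz ≤ fs/2 = 8.9 MHz, appears at 4.2 MHz.
13.6 MHz > fs/2 = 8.9 MHz, folds to fs − 13.6 MHz = 4.2 MHz.
17 MHz > fs/2 = 8.9 MHz, folds to fs − 17 MHz = 0.8 MHz.
Distinct values: {0.8 MHz, 4.2 MHz}.

0.8 MHz, 4.2 MHz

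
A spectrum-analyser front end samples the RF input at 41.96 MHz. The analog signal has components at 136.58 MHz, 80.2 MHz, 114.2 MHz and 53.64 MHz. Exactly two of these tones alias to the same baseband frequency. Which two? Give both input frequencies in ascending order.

53.64 MHz, 114.2 MHz

fs/2 = 20.98 MHz.
136.58 MHz mod fs = 10.7 MHz.
10.7 MHz ≤ fs/2 = 20.98 MHz, appears at 10.7 MHz.
80.2 MHz mod fs = 38.24 MHz.
38.24 MHz > fs/2 = 20.98 MHz, folds to fs − 38.24 MHz = 3.72 MHz.
114.2 MHz mod fs = 30.28 MHz.
30.28 MHz > fs/2 = 20.98 MHz, folds to fs − 30.28 MHz = 11.68 MHz.
53.64 MHz mod fs = 11.68 MHz.
11.68 MHz ≤ fs/2 = 20.98 MHz, appears at 11.68 MHz.
53.64 MHz and 114.2 MHz both map to 11.68 MHz.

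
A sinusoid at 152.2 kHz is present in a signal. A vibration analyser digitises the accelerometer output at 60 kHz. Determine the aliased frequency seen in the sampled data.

27.8 kHz

152.2 kHz mod fs = 32.2 kHz.
32.2 kHz > fs/2 = 30 kHz, folds to fs − 32.2 kHz = 27.8 kHz.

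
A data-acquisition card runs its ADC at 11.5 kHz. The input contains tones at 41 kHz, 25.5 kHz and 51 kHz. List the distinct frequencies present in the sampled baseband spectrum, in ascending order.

2.5 kHz, 5 kHz

fs/2 = 5.75 kHz.
41 kHz mod fs = 6.5 kHz.
6.5 kHz > fs/2 = 5.75 kHz, folds to fs − 6.5 kHz = 5 kHz.
25.5 kHz mod fs = 2.5 kHz.
2.5 kHz ≤ fs/2 = 5.75 kHz, appears at 2.5 kHz.
51 kHz mod fs = 5 kHz.
5 kHz ≤ fs/2 = 5.75 kHz, appears at 5 kHz.
Distinct values: {2.5 kHz, 5 kHz}.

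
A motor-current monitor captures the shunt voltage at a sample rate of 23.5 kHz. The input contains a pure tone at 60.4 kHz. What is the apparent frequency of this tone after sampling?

10.1 kHz

60.4 kHz mod fs = 13.4 kHz.
13.4 kHz > fs/2 = 11.75 kHz, folds to fs − 13.4 kHz = 10.1 kHz.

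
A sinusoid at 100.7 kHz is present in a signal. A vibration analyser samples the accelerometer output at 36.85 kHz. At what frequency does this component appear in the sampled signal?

100.7 kHz mod fs = 27 kHz.
27 kHz > fs/2 = 18.425 kHz, folds to fs − 27 kHz = 9.85 kHz.

9.85 kHz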